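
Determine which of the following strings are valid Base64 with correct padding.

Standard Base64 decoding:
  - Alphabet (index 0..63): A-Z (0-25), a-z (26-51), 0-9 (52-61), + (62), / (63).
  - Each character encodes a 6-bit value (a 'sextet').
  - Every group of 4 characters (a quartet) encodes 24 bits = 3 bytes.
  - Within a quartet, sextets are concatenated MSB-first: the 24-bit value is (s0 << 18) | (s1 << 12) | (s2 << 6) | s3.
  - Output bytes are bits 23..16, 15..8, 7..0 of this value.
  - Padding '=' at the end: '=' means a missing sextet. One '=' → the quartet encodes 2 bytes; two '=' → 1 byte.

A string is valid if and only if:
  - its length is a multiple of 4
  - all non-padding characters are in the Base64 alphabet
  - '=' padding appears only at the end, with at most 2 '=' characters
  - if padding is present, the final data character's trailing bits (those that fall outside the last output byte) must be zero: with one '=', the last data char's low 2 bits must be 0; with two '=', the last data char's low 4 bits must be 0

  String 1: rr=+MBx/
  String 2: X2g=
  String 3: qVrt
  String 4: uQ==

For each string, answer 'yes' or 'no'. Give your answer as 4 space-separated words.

String 1: 'rr=+MBx/' → invalid (bad char(s): ['=']; '=' in middle)
String 2: 'X2g=' → valid
String 3: 'qVrt' → valid
String 4: 'uQ==' → valid

Answer: no yes yes yes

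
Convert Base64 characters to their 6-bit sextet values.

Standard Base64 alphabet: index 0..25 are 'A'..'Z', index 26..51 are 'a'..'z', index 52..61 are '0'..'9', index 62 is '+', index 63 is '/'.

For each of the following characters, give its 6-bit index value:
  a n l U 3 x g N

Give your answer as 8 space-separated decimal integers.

'a': a..z range, 26 + ord('a') − ord('a') = 26
'n': a..z range, 26 + ord('n') − ord('a') = 39
'l': a..z range, 26 + ord('l') − ord('a') = 37
'U': A..Z range, ord('U') − ord('A') = 20
'3': 0..9 range, 52 + ord('3') − ord('0') = 55
'x': a..z range, 26 + ord('x') − ord('a') = 49
'g': a..z range, 26 + ord('g') − ord('a') = 32
'N': A..Z range, ord('N') − ord('A') = 13

Answer: 26 39 37 20 55 49 32 13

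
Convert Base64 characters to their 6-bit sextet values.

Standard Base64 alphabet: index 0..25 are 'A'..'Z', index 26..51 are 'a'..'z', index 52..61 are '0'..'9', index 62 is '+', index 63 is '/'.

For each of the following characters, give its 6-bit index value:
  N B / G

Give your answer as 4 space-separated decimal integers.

Answer: 13 1 63 6

Derivation:
'N': A..Z range, ord('N') − ord('A') = 13
'B': A..Z range, ord('B') − ord('A') = 1
'/': index 63
'G': A..Z range, ord('G') − ord('A') = 6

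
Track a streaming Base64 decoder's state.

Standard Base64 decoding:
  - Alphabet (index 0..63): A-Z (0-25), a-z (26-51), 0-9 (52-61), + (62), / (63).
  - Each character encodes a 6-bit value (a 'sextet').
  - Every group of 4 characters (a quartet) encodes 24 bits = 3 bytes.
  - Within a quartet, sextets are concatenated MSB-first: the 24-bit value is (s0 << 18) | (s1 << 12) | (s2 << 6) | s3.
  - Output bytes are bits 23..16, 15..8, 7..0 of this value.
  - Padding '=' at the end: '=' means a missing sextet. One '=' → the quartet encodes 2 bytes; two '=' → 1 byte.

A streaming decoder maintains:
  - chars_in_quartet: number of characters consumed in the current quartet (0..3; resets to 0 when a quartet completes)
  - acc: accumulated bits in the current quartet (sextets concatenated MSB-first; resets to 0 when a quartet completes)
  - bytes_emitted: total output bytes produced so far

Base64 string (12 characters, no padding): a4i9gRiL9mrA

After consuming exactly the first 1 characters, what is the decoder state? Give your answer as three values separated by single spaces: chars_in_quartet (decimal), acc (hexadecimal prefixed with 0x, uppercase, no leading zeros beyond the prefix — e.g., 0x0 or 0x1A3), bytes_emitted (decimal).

After char 0 ('a'=26): chars_in_quartet=1 acc=0x1A bytes_emitted=0

Answer: 1 0x1A 0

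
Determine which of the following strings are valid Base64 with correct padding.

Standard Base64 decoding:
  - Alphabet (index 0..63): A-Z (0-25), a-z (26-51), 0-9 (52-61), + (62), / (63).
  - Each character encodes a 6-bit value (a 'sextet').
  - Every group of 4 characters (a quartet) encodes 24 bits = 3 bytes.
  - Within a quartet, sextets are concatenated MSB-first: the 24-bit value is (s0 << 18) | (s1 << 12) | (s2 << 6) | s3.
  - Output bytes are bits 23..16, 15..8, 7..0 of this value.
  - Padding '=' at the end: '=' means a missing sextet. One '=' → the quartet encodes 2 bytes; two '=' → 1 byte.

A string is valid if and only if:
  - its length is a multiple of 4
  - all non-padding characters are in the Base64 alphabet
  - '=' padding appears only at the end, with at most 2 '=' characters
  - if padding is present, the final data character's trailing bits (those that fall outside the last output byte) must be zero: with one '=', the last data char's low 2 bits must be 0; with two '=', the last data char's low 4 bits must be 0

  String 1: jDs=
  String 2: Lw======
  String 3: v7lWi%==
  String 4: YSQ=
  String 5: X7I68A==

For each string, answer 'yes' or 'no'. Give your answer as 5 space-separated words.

String 1: 'jDs=' → valid
String 2: 'Lw======' → invalid (6 pad chars (max 2))
String 3: 'v7lWi%==' → invalid (bad char(s): ['%'])
String 4: 'YSQ=' → valid
String 5: 'X7I68A==' → valid

Answer: yes no no yes yes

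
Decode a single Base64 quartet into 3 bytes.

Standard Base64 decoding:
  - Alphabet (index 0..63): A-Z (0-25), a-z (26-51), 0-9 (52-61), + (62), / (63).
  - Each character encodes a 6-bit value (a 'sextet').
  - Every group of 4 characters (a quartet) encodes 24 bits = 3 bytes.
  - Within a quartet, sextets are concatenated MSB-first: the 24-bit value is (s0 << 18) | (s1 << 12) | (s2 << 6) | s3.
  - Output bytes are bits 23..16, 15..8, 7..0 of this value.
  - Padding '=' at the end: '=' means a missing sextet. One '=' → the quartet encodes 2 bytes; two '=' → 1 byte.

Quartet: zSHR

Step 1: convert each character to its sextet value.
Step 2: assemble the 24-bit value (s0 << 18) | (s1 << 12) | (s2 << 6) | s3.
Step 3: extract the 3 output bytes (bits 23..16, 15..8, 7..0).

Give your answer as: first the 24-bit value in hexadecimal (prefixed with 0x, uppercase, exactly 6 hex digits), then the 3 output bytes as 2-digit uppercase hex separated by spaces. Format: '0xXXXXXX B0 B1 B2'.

Sextets: z=51, S=18, H=7, R=17
24-bit: (51<<18) | (18<<12) | (7<<6) | 17
      = 0xCC0000 | 0x012000 | 0x0001C0 | 0x000011
      = 0xCD21D1
Bytes: (v>>16)&0xFF=CD, (v>>8)&0xFF=21, v&0xFF=D1

Answer: 0xCD21D1 CD 21 D1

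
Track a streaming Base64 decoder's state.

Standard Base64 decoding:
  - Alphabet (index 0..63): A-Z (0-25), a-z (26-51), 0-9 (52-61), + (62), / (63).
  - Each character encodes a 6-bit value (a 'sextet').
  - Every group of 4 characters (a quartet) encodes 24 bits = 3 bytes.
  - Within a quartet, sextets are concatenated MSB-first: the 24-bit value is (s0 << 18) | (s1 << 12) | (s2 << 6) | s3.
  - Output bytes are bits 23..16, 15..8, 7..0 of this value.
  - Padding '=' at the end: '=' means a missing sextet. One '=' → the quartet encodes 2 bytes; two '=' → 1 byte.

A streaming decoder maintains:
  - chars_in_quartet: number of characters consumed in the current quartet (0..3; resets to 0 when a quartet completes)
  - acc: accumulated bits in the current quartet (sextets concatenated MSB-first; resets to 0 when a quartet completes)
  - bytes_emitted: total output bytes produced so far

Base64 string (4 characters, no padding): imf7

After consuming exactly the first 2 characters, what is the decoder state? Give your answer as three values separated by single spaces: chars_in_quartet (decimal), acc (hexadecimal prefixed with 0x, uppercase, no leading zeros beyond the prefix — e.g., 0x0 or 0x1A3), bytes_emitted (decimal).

After char 0 ('i'=34): chars_in_quartet=1 acc=0x22 bytes_emitted=0
After char 1 ('m'=38): chars_in_quartet=2 acc=0x8A6 bytes_emitted=0

Answer: 2 0x8A6 0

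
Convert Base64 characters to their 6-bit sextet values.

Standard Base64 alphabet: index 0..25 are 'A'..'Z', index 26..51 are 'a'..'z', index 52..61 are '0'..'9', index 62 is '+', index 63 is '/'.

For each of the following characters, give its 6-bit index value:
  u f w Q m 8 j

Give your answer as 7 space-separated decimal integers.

Answer: 46 31 48 16 38 60 35

Derivation:
'u': a..z range, 26 + ord('u') − ord('a') = 46
'f': a..z range, 26 + ord('f') − ord('a') = 31
'w': a..z range, 26 + ord('w') − ord('a') = 48
'Q': A..Z range, ord('Q') − ord('A') = 16
'm': a..z range, 26 + ord('m') − ord('a') = 38
'8': 0..9 range, 52 + ord('8') − ord('0') = 60
'j': a..z range, 26 + ord('j') − ord('a') = 35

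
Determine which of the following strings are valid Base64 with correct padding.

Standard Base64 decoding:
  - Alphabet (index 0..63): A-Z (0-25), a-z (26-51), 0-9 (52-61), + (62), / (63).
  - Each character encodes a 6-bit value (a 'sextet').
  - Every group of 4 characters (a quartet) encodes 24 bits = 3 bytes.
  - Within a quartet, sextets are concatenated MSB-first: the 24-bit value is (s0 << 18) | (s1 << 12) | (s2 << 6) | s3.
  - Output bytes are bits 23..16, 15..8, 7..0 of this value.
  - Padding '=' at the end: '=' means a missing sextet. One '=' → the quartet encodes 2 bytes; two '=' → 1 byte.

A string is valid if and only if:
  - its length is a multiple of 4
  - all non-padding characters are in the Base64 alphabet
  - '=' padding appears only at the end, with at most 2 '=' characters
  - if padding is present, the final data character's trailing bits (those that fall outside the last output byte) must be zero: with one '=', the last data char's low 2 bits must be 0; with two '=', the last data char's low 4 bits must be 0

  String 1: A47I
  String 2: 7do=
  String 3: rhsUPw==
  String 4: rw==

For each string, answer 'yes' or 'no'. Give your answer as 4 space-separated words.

String 1: 'A47I' → valid
String 2: '7do=' → valid
String 3: 'rhsUPw==' → valid
String 4: 'rw==' → valid

Answer: yes yes yes yes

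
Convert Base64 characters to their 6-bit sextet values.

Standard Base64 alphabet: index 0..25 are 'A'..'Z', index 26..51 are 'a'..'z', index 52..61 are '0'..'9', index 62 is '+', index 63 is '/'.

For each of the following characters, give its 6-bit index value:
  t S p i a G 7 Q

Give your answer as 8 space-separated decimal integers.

't': a..z range, 26 + ord('t') − ord('a') = 45
'S': A..Z range, ord('S') − ord('A') = 18
'p': a..z range, 26 + ord('p') − ord('a') = 41
'i': a..z range, 26 + ord('i') − ord('a') = 34
'a': a..z range, 26 + ord('a') − ord('a') = 26
'G': A..Z range, ord('G') − ord('A') = 6
'7': 0..9 range, 52 + ord('7') − ord('0') = 59
'Q': A..Z range, ord('Q') − ord('A') = 16

Answer: 45 18 41 34 26 6 59 16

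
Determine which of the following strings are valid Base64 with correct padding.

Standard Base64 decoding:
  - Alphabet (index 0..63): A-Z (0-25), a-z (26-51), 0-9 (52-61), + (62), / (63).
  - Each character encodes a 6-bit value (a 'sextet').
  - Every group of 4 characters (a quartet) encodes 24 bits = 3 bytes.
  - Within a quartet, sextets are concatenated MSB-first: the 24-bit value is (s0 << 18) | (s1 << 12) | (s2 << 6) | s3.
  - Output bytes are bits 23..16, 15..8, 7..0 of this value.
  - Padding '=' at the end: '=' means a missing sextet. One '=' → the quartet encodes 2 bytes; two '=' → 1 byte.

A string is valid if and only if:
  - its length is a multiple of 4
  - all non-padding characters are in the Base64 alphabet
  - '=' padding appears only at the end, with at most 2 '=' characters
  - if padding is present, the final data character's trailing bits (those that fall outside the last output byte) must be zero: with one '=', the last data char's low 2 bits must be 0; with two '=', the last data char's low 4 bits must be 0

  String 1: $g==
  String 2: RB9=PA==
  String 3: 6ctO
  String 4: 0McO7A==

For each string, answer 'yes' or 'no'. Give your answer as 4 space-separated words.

Answer: no no yes yes

Derivation:
String 1: '$g==' → invalid (bad char(s): ['$'])
String 2: 'RB9=PA==' → invalid (bad char(s): ['=']; '=' in middle)
String 3: '6ctO' → valid
String 4: '0McO7A==' → valid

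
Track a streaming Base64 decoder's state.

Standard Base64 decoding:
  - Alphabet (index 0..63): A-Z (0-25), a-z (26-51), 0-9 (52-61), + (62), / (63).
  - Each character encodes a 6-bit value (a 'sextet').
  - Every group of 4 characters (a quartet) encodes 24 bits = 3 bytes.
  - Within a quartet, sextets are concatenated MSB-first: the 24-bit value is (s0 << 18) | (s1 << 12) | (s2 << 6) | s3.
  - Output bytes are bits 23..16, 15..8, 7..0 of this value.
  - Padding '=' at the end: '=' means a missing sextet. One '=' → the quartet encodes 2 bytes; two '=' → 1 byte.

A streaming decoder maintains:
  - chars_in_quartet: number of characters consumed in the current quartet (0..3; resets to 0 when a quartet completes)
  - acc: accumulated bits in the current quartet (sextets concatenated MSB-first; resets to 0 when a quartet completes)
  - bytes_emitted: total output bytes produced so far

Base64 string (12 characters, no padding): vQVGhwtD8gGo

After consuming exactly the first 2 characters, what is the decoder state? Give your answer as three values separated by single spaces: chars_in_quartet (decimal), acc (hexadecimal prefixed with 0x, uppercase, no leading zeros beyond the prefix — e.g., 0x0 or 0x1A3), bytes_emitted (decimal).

After char 0 ('v'=47): chars_in_quartet=1 acc=0x2F bytes_emitted=0
After char 1 ('Q'=16): chars_in_quartet=2 acc=0xBD0 bytes_emitted=0

Answer: 2 0xBD0 0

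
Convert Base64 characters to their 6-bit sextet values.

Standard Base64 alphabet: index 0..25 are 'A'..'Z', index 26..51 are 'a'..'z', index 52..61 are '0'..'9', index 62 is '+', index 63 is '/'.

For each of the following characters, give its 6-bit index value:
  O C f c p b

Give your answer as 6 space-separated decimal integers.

Answer: 14 2 31 28 41 27

Derivation:
'O': A..Z range, ord('O') − ord('A') = 14
'C': A..Z range, ord('C') − ord('A') = 2
'f': a..z range, 26 + ord('f') − ord('a') = 31
'c': a..z range, 26 + ord('c') − ord('a') = 28
'p': a..z range, 26 + ord('p') − ord('a') = 41
'b': a..z range, 26 + ord('b') − ord('a') = 27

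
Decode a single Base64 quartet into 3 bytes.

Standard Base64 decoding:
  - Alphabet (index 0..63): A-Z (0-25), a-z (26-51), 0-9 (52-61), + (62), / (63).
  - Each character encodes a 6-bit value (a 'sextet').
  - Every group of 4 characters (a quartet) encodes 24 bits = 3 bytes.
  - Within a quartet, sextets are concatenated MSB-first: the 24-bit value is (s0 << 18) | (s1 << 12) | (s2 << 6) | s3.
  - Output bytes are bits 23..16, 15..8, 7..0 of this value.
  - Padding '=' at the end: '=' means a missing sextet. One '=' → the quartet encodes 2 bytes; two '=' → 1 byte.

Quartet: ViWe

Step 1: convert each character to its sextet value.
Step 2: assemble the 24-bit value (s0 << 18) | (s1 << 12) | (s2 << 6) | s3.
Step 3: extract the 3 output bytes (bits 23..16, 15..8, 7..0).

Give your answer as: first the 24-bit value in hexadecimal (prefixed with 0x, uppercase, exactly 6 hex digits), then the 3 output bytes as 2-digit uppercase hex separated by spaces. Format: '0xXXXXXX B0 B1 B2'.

Sextets: V=21, i=34, W=22, e=30
24-bit: (21<<18) | (34<<12) | (22<<6) | 30
      = 0x540000 | 0x022000 | 0x000580 | 0x00001E
      = 0x56259E
Bytes: (v>>16)&0xFF=56, (v>>8)&0xFF=25, v&0xFF=9E

Answer: 0x56259E 56 25 9E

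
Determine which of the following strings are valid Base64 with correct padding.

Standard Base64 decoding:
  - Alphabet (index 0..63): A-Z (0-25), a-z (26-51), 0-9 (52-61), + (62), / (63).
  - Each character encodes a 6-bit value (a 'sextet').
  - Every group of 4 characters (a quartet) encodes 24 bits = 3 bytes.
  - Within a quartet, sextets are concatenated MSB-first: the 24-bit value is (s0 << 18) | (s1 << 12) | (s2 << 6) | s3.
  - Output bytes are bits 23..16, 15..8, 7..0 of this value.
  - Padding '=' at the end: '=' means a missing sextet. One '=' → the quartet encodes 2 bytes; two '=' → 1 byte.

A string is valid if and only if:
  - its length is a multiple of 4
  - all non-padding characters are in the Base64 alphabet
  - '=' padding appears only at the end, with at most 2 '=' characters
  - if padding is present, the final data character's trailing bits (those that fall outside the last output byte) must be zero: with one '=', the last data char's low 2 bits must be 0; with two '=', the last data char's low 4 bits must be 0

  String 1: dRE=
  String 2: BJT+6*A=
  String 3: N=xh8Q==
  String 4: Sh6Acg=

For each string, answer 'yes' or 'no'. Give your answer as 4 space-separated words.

Answer: yes no no no

Derivation:
String 1: 'dRE=' → valid
String 2: 'BJT+6*A=' → invalid (bad char(s): ['*'])
String 3: 'N=xh8Q==' → invalid (bad char(s): ['=']; '=' in middle)
String 4: 'Sh6Acg=' → invalid (len=7 not mult of 4)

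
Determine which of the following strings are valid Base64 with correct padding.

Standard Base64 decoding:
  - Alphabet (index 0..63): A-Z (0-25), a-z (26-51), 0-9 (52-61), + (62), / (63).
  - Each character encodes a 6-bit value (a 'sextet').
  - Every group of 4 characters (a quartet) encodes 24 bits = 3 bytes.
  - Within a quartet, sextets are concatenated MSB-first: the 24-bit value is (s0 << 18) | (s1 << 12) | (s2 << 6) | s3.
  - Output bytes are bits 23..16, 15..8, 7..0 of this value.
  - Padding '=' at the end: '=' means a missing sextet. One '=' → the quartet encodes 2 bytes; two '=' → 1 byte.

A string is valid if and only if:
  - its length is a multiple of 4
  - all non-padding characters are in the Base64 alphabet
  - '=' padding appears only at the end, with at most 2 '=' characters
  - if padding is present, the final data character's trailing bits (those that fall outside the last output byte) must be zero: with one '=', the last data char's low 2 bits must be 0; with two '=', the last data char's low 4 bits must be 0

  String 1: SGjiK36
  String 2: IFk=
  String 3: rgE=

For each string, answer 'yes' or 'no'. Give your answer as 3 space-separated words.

Answer: no yes yes

Derivation:
String 1: 'SGjiK36' → invalid (len=7 not mult of 4)
String 2: 'IFk=' → valid
String 3: 'rgE=' → valid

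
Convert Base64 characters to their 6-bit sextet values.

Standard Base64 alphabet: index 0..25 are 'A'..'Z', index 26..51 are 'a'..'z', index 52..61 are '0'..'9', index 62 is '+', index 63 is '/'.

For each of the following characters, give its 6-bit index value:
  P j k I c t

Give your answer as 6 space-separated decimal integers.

Answer: 15 35 36 8 28 45

Derivation:
'P': A..Z range, ord('P') − ord('A') = 15
'j': a..z range, 26 + ord('j') − ord('a') = 35
'k': a..z range, 26 + ord('k') − ord('a') = 36
'I': A..Z range, ord('I') − ord('A') = 8
'c': a..z range, 26 + ord('c') − ord('a') = 28
't': a..z range, 26 + ord('t') − ord('a') = 45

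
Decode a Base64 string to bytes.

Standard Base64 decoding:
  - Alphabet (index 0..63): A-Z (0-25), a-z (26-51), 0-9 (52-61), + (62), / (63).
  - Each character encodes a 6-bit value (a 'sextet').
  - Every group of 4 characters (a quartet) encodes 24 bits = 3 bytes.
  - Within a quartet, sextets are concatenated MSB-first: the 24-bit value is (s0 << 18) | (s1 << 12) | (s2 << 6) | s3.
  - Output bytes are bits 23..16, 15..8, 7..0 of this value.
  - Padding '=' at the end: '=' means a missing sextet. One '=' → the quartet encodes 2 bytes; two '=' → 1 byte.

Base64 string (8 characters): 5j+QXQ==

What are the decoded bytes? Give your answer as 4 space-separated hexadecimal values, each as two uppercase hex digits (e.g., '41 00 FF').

After char 0 ('5'=57): chars_in_quartet=1 acc=0x39 bytes_emitted=0
After char 1 ('j'=35): chars_in_quartet=2 acc=0xE63 bytes_emitted=0
After char 2 ('+'=62): chars_in_quartet=3 acc=0x398FE bytes_emitted=0
After char 3 ('Q'=16): chars_in_quartet=4 acc=0xE63F90 -> emit E6 3F 90, reset; bytes_emitted=3
After char 4 ('X'=23): chars_in_quartet=1 acc=0x17 bytes_emitted=3
After char 5 ('Q'=16): chars_in_quartet=2 acc=0x5D0 bytes_emitted=3
Padding '==': partial quartet acc=0x5D0 -> emit 5D; bytes_emitted=4

Answer: E6 3F 90 5D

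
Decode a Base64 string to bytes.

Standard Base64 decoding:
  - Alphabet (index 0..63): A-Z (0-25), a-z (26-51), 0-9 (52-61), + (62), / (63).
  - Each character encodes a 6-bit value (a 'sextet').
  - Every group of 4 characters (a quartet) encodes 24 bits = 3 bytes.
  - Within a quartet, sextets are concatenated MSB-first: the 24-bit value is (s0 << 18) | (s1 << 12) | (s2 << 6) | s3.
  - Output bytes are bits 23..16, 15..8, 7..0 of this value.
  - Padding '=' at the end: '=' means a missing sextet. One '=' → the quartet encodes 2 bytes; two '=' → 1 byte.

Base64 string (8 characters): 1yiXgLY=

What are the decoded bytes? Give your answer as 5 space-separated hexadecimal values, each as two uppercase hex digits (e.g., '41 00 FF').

After char 0 ('1'=53): chars_in_quartet=1 acc=0x35 bytes_emitted=0
After char 1 ('y'=50): chars_in_quartet=2 acc=0xD72 bytes_emitted=0
After char 2 ('i'=34): chars_in_quartet=3 acc=0x35CA2 bytes_emitted=0
After char 3 ('X'=23): chars_in_quartet=4 acc=0xD72897 -> emit D7 28 97, reset; bytes_emitted=3
After char 4 ('g'=32): chars_in_quartet=1 acc=0x20 bytes_emitted=3
After char 5 ('L'=11): chars_in_quartet=2 acc=0x80B bytes_emitted=3
After char 6 ('Y'=24): chars_in_quartet=3 acc=0x202D8 bytes_emitted=3
Padding '=': partial quartet acc=0x202D8 -> emit 80 B6; bytes_emitted=5

Answer: D7 28 97 80 B6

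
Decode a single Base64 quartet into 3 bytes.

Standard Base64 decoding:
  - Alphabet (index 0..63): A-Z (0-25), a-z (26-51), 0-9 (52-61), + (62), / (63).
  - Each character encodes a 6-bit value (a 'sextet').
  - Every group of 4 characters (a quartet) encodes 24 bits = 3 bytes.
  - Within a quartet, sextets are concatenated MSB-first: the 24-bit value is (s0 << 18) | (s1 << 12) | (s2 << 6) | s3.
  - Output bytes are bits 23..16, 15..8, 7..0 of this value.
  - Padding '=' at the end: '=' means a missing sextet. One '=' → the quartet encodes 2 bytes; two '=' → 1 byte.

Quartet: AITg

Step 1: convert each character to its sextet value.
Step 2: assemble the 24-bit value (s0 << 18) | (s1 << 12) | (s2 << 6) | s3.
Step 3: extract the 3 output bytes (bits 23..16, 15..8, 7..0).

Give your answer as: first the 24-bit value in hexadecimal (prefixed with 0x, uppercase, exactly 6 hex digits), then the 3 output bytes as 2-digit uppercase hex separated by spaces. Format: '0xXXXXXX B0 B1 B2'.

Sextets: A=0, I=8, T=19, g=32
24-bit: (0<<18) | (8<<12) | (19<<6) | 32
      = 0x000000 | 0x008000 | 0x0004C0 | 0x000020
      = 0x0084E0
Bytes: (v>>16)&0xFF=00, (v>>8)&0xFF=84, v&0xFF=E0

Answer: 0x0084E0 00 84 E0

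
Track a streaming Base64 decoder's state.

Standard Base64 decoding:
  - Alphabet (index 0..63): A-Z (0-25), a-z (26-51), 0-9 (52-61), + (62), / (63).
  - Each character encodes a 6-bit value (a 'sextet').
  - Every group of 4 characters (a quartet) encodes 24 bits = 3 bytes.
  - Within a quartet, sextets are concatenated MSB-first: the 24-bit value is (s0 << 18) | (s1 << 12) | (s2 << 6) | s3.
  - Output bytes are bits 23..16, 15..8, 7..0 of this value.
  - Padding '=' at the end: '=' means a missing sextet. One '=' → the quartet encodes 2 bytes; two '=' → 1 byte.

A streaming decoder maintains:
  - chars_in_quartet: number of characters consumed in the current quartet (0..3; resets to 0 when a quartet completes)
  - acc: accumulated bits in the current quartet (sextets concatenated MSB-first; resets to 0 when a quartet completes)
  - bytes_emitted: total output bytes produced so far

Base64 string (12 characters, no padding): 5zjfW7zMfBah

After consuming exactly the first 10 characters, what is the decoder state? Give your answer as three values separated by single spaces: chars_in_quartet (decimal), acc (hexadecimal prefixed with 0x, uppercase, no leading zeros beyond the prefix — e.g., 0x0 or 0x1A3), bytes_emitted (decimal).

Answer: 2 0x7C1 6

Derivation:
After char 0 ('5'=57): chars_in_quartet=1 acc=0x39 bytes_emitted=0
After char 1 ('z'=51): chars_in_quartet=2 acc=0xE73 bytes_emitted=0
After char 2 ('j'=35): chars_in_quartet=3 acc=0x39CE3 bytes_emitted=0
After char 3 ('f'=31): chars_in_quartet=4 acc=0xE738DF -> emit E7 38 DF, reset; bytes_emitted=3
After char 4 ('W'=22): chars_in_quartet=1 acc=0x16 bytes_emitted=3
After char 5 ('7'=59): chars_in_quartet=2 acc=0x5BB bytes_emitted=3
After char 6 ('z'=51): chars_in_quartet=3 acc=0x16EF3 bytes_emitted=3
After char 7 ('M'=12): chars_in_quartet=4 acc=0x5BBCCC -> emit 5B BC CC, reset; bytes_emitted=6
After char 8 ('f'=31): chars_in_quartet=1 acc=0x1F bytes_emitted=6
After char 9 ('B'=1): chars_in_quartet=2 acc=0x7C1 bytes_emitted=6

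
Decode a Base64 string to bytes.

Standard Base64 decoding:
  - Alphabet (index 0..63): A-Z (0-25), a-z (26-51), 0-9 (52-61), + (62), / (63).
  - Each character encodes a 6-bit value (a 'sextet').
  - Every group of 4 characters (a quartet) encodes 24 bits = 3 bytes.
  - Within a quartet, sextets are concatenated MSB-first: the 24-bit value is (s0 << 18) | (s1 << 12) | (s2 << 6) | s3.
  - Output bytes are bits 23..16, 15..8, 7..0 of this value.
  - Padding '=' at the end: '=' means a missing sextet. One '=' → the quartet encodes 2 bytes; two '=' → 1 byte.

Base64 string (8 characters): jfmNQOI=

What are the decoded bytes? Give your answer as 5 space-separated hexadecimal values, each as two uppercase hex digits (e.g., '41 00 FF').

After char 0 ('j'=35): chars_in_quartet=1 acc=0x23 bytes_emitted=0
After char 1 ('f'=31): chars_in_quartet=2 acc=0x8DF bytes_emitted=0
After char 2 ('m'=38): chars_in_quartet=3 acc=0x237E6 bytes_emitted=0
After char 3 ('N'=13): chars_in_quartet=4 acc=0x8DF98D -> emit 8D F9 8D, reset; bytes_emitted=3
After char 4 ('Q'=16): chars_in_quartet=1 acc=0x10 bytes_emitted=3
After char 5 ('O'=14): chars_in_quartet=2 acc=0x40E bytes_emitted=3
After char 6 ('I'=8): chars_in_quartet=3 acc=0x10388 bytes_emitted=3
Padding '=': partial quartet acc=0x10388 -> emit 40 E2; bytes_emitted=5

Answer: 8D F9 8D 40 E2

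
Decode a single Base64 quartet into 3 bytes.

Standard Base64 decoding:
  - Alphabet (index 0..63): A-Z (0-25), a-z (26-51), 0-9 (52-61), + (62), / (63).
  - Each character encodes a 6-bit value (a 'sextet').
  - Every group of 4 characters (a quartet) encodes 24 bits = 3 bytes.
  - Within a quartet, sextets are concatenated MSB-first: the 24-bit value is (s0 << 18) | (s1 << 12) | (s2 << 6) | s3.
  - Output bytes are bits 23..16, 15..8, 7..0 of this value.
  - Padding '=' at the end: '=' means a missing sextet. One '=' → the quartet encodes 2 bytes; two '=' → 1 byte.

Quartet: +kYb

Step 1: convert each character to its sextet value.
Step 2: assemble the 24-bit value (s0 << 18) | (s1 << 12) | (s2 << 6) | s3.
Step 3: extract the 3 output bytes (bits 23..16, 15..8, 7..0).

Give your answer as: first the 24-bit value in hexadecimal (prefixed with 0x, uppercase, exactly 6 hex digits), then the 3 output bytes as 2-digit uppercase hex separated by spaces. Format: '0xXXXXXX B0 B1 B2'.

Sextets: +=62, k=36, Y=24, b=27
24-bit: (62<<18) | (36<<12) | (24<<6) | 27
      = 0xF80000 | 0x024000 | 0x000600 | 0x00001B
      = 0xFA461B
Bytes: (v>>16)&0xFF=FA, (v>>8)&0xFF=46, v&0xFF=1B

Answer: 0xFA461B FA 46 1B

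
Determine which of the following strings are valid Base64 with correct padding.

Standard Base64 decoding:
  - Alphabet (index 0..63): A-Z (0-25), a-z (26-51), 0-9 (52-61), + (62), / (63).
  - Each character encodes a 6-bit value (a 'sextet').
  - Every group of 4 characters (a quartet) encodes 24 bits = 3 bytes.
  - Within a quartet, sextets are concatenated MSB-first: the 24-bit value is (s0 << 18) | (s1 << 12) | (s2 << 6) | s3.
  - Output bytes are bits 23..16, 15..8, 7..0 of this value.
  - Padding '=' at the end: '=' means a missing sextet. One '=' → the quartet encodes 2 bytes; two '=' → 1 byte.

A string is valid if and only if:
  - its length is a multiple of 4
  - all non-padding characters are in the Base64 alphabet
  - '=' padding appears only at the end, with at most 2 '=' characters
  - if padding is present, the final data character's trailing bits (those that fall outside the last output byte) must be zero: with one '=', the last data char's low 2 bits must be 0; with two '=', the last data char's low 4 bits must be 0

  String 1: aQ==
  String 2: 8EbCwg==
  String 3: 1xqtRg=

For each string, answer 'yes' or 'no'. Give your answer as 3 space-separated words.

Answer: yes yes no

Derivation:
String 1: 'aQ==' → valid
String 2: '8EbCwg==' → valid
String 3: '1xqtRg=' → invalid (len=7 not mult of 4)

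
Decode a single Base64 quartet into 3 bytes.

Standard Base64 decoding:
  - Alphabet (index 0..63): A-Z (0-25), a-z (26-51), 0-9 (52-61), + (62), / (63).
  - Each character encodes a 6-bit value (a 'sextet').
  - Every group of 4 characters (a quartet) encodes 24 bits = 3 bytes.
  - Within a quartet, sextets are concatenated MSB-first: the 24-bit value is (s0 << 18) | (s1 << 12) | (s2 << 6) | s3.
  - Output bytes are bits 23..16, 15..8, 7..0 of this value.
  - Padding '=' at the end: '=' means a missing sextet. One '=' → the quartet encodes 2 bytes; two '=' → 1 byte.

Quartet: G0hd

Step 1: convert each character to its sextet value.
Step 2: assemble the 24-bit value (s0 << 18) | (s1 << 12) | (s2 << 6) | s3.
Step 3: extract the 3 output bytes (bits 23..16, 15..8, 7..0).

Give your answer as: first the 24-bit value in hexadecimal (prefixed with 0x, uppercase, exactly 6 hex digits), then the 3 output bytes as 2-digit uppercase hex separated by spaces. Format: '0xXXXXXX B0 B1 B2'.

Answer: 0x1B485D 1B 48 5D

Derivation:
Sextets: G=6, 0=52, h=33, d=29
24-bit: (6<<18) | (52<<12) | (33<<6) | 29
      = 0x180000 | 0x034000 | 0x000840 | 0x00001D
      = 0x1B485D
Bytes: (v>>16)&0xFF=1B, (v>>8)&0xFF=48, v&0xFF=5D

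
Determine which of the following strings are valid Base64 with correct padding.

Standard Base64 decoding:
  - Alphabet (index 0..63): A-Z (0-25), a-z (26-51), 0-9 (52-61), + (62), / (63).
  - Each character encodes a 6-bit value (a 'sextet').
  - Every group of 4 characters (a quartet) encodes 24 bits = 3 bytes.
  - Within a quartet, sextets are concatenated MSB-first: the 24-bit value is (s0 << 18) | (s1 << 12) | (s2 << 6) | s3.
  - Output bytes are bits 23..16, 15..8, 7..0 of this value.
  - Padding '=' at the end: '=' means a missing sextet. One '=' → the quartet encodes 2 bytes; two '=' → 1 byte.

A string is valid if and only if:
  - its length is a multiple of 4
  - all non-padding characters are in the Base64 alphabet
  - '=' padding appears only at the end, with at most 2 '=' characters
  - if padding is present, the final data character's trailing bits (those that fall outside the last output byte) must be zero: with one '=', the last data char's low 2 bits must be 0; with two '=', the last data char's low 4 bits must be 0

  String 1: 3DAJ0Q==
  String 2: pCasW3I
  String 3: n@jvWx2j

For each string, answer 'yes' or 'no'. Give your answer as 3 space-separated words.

Answer: yes no no

Derivation:
String 1: '3DAJ0Q==' → valid
String 2: 'pCasW3I' → invalid (len=7 not mult of 4)
String 3: 'n@jvWx2j' → invalid (bad char(s): ['@'])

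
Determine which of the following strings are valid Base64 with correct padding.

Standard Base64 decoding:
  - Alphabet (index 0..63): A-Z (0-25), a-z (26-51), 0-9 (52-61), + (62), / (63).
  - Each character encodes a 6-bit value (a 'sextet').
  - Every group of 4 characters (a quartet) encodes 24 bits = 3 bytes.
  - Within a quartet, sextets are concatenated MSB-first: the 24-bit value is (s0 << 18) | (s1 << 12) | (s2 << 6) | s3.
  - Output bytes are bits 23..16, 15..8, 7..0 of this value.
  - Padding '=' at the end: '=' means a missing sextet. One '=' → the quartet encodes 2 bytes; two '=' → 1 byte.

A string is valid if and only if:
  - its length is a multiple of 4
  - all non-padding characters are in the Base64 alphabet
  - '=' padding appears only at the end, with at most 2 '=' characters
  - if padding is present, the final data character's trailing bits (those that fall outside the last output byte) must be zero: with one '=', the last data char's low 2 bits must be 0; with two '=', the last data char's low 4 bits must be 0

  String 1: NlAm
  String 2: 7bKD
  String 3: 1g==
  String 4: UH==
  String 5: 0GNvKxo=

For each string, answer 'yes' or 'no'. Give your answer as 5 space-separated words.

String 1: 'NlAm' → valid
String 2: '7bKD' → valid
String 3: '1g==' → valid
String 4: 'UH==' → invalid (bad trailing bits)
String 5: '0GNvKxo=' → valid

Answer: yes yes yes no yes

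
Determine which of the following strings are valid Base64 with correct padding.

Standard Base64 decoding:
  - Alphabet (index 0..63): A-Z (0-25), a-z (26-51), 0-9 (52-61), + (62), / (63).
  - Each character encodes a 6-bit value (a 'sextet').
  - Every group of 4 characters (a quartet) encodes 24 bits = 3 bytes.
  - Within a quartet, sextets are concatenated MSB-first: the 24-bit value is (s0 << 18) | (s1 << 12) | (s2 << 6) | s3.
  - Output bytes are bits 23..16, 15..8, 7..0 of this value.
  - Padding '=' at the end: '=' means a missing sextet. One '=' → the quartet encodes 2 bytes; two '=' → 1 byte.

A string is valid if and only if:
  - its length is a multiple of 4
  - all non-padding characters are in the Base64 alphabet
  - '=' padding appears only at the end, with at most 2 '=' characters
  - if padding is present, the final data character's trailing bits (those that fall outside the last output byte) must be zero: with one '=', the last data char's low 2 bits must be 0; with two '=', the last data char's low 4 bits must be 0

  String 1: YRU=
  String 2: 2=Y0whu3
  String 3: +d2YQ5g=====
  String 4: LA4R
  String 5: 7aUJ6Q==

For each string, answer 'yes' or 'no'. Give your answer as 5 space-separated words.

String 1: 'YRU=' → valid
String 2: '2=Y0whu3' → invalid (bad char(s): ['=']; '=' in middle)
String 3: '+d2YQ5g=====' → invalid (5 pad chars (max 2))
String 4: 'LA4R' → valid
String 5: '7aUJ6Q==' → valid

Answer: yes no no yes yes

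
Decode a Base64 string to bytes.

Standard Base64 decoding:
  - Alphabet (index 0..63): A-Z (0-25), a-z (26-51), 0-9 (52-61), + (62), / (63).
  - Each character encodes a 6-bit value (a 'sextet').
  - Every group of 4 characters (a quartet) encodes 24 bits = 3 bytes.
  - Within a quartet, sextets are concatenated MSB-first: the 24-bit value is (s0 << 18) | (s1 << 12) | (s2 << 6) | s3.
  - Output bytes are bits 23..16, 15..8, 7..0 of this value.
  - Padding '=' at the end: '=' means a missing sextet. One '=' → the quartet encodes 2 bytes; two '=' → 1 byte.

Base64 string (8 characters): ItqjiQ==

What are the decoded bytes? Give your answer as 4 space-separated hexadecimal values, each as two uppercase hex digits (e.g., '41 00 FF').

Answer: 22 DA A3 89

Derivation:
After char 0 ('I'=8): chars_in_quartet=1 acc=0x8 bytes_emitted=0
After char 1 ('t'=45): chars_in_quartet=2 acc=0x22D bytes_emitted=0
After char 2 ('q'=42): chars_in_quartet=3 acc=0x8B6A bytes_emitted=0
After char 3 ('j'=35): chars_in_quartet=4 acc=0x22DAA3 -> emit 22 DA A3, reset; bytes_emitted=3
After char 4 ('i'=34): chars_in_quartet=1 acc=0x22 bytes_emitted=3
After char 5 ('Q'=16): chars_in_quartet=2 acc=0x890 bytes_emitted=3
Padding '==': partial quartet acc=0x890 -> emit 89; bytes_emitted=4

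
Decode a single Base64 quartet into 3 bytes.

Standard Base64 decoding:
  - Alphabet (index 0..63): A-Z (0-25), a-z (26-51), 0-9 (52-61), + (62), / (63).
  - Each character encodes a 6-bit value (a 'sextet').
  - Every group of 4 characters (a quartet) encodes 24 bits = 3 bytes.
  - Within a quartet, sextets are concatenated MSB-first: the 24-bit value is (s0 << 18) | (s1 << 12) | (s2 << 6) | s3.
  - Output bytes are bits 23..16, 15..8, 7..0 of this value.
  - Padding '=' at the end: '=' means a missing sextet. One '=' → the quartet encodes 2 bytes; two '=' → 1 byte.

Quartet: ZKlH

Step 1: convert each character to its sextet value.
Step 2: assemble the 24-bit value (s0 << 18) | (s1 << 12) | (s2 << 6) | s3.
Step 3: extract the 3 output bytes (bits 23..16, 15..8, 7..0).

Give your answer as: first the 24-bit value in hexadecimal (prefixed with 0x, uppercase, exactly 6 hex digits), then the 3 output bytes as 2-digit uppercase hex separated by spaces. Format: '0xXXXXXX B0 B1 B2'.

Answer: 0x64A947 64 A9 47

Derivation:
Sextets: Z=25, K=10, l=37, H=7
24-bit: (25<<18) | (10<<12) | (37<<6) | 7
      = 0x640000 | 0x00A000 | 0x000940 | 0x000007
      = 0x64A947
Bytes: (v>>16)&0xFF=64, (v>>8)&0xFF=A9, v&0xFF=47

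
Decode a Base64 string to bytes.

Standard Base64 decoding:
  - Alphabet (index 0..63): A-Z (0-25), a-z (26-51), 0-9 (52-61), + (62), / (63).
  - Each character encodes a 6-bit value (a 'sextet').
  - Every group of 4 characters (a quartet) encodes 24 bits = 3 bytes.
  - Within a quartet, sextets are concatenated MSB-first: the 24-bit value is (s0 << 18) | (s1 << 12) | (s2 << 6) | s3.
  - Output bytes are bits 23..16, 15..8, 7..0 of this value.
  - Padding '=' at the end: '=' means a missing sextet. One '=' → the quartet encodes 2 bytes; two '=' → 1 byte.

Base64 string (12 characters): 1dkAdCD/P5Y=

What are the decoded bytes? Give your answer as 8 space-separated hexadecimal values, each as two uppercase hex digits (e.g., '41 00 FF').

After char 0 ('1'=53): chars_in_quartet=1 acc=0x35 bytes_emitted=0
After char 1 ('d'=29): chars_in_quartet=2 acc=0xD5D bytes_emitted=0
After char 2 ('k'=36): chars_in_quartet=3 acc=0x35764 bytes_emitted=0
After char 3 ('A'=0): chars_in_quartet=4 acc=0xD5D900 -> emit D5 D9 00, reset; bytes_emitted=3
After char 4 ('d'=29): chars_in_quartet=1 acc=0x1D bytes_emitted=3
After char 5 ('C'=2): chars_in_quartet=2 acc=0x742 bytes_emitted=3
After char 6 ('D'=3): chars_in_quartet=3 acc=0x1D083 bytes_emitted=3
After char 7 ('/'=63): chars_in_quartet=4 acc=0x7420FF -> emit 74 20 FF, reset; bytes_emitted=6
After char 8 ('P'=15): chars_in_quartet=1 acc=0xF bytes_emitted=6
After char 9 ('5'=57): chars_in_quartet=2 acc=0x3F9 bytes_emitted=6
After char 10 ('Y'=24): chars_in_quartet=3 acc=0xFE58 bytes_emitted=6
Padding '=': partial quartet acc=0xFE58 -> emit 3F 96; bytes_emitted=8

Answer: D5 D9 00 74 20 FF 3F 96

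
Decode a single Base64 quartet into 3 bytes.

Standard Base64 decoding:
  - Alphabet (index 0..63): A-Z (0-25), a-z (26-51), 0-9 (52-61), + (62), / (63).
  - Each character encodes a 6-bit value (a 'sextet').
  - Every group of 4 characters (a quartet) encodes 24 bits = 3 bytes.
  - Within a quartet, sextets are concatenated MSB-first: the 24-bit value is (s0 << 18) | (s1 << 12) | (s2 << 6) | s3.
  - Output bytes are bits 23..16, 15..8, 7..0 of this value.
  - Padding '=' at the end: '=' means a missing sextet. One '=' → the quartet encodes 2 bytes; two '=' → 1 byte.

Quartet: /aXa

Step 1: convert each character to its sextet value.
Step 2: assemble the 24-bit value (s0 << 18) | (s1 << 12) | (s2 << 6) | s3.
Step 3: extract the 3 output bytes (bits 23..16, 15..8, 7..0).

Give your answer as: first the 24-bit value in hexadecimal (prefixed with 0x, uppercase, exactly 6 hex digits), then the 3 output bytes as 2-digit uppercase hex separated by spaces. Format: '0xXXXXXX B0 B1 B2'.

Sextets: /=63, a=26, X=23, a=26
24-bit: (63<<18) | (26<<12) | (23<<6) | 26
      = 0xFC0000 | 0x01A000 | 0x0005C0 | 0x00001A
      = 0xFDA5DA
Bytes: (v>>16)&0xFF=FD, (v>>8)&0xFF=A5, v&0xFF=DA

Answer: 0xFDA5DA FD A5 DA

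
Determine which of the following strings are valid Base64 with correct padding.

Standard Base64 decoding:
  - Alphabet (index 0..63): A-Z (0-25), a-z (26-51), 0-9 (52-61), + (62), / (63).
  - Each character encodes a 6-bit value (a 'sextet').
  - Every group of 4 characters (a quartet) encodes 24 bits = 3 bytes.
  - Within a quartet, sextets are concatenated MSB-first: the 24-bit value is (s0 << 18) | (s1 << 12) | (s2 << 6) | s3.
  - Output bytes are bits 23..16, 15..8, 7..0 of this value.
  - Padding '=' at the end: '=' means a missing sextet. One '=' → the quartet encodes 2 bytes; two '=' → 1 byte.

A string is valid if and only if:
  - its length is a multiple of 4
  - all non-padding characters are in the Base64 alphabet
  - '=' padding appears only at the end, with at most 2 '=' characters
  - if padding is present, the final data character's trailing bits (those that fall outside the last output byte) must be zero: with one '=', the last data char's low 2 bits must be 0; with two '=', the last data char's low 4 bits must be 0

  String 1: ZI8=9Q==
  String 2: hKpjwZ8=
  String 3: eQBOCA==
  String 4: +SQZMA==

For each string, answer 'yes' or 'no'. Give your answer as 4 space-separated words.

String 1: 'ZI8=9Q==' → invalid (bad char(s): ['=']; '=' in middle)
String 2: 'hKpjwZ8=' → valid
String 3: 'eQBOCA==' → valid
String 4: '+SQZMA==' → valid

Answer: no yes yes yes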